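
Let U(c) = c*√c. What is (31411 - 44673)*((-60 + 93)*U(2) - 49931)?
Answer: 662184922 - 875292*√2 ≈ 6.6095e+8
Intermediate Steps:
U(c) = c^(3/2)
(31411 - 44673)*((-60 + 93)*U(2) - 49931) = (31411 - 44673)*((-60 + 93)*2^(3/2) - 49931) = -13262*(33*(2*√2) - 49931) = -13262*(66*√2 - 49931) = -13262*(-49931 + 66*√2) = 662184922 - 875292*√2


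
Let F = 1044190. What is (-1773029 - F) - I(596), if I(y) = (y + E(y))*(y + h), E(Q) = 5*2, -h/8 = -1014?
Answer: -8094267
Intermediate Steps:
h = 8112 (h = -8*(-1014) = 8112)
E(Q) = 10
I(y) = (10 + y)*(8112 + y) (I(y) = (y + 10)*(y + 8112) = (10 + y)*(8112 + y))
(-1773029 - F) - I(596) = (-1773029 - 1*1044190) - (81120 + 596² + 8122*596) = (-1773029 - 1044190) - (81120 + 355216 + 4840712) = -2817219 - 1*5277048 = -2817219 - 5277048 = -8094267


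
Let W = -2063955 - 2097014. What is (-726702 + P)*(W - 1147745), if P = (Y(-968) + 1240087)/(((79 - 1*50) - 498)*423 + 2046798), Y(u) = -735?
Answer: 7130891492360415380/1848411 ≈ 3.8578e+12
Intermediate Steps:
W = -4160969
P = 1239352/1848411 (P = (-735 + 1240087)/(((79 - 1*50) - 498)*423 + 2046798) = 1239352/(((79 - 50) - 498)*423 + 2046798) = 1239352/((29 - 498)*423 + 2046798) = 1239352/(-469*423 + 2046798) = 1239352/(-198387 + 2046798) = 1239352/1848411 ≈ 0.67050)
(-726702 + P)*(W - 1147745) = (-726702 + 1239352/1848411)*(-4160969 - 1147745) = -1343242731170/1848411*(-5308714) = 7130891492360415380/1848411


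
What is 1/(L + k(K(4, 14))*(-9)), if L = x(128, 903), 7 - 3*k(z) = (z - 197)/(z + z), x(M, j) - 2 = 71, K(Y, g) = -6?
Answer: 4/411 ≈ 0.0097324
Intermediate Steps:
x(M, j) = 73 (x(M, j) = 2 + 71 = 73)
k(z) = 7/3 - (-197 + z)/(6*z) (k(z) = 7/3 - (z - 197)/(3*(z + z)) = 7/3 - (-197 + z)/(3*(2*z)) = 7/3 - (-197 + z)*1/(2*z)/3 = 7/3 - (-197 + z)/(6*z))
L = 73
1/(L + k(K(4, 14))*(-9)) = 1/(73 + ((1/6)*(197 + 13*(-6))/(-6))*(-9)) = 1/(73 + ((1/6)*(-1/6)*(197 - 78))*(-9)) = 1/(73 + ((1/6)*(-1/6)*119)*(-9)) = 1/(73 - 119/36*(-9)) = 1/(73 + 119/4) = 1/(411/4) = 4/411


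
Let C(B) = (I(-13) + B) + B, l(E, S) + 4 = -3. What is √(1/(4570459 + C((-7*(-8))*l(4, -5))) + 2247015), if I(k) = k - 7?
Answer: √46921598328556030030/4569655 ≈ 1499.0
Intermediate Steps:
l(E, S) = -7 (l(E, S) = -4 - 3 = -7)
I(k) = -7 + k
C(B) = -20 + 2*B (C(B) = ((-7 - 13) + B) + B = (-20 + B) + B = -20 + 2*B)
√(1/(4570459 + C((-7*(-8))*l(4, -5))) + 2247015) = √(1/(4570459 + (-20 + 2*(-7*(-8)*(-7)))) + 2247015) = √(1/(4570459 + (-20 + 2*(56*(-7)))) + 2247015) = √(1/(4570459 + (-20 + 2*(-392))) + 2247015) = √(1/(4570459 + (-20 - 784)) + 2247015) = √(1/(4570459 - 804) + 2247015) = √(1/4569655 + 2247015) = √(10268083329826/4569655) = √46921598328556030030/4569655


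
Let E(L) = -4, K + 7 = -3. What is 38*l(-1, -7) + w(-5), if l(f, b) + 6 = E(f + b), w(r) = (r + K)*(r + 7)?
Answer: -410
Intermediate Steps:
K = -10 (K = -7 - 3 = -10)
w(r) = (-10 + r)*(7 + r) (w(r) = (r - 10)*(r + 7) = (-10 + r)*(7 + r))
l(f, b) = -10 (l(f, b) = -6 - 4 = -10)
38*l(-1, -7) + w(-5) = 38*(-10) + (-70 + (-5)**2 - 3*(-5)) = -380 + (-70 + 25 + 15) = -380 - 30 = -410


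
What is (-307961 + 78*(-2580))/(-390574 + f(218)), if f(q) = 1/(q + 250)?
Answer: 238306068/182788631 ≈ 1.3037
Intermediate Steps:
f(q) = 1/(250 + q)
(-307961 + 78*(-2580))/(-390574 + f(218)) = (-307961 + 78*(-2580))/(-390574 + 1/(250 + 218)) = (-307961 - 201240)/(-390574 + 1/468) = -509201/(-390574 + 1/468) = -509201/(-182788631/468) = -509201*(-468/182788631) = 238306068/182788631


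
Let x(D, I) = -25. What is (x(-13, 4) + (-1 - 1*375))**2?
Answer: 160801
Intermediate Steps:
(x(-13, 4) + (-1 - 1*375))**2 = (-25 + (-1 - 1*375))**2 = (-25 + (-1 - 375))**2 = (-25 - 376)**2 = (-401)**2 = 160801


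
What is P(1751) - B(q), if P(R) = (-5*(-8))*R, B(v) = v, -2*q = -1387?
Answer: 138693/2 ≈ 69347.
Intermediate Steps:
q = 1387/2 (q = -½*(-1387) = 1387/2 ≈ 693.50)
P(R) = 40*R
P(1751) - B(q) = 40*1751 - 1*1387/2 = 70040 - 1387/2 = 138693/2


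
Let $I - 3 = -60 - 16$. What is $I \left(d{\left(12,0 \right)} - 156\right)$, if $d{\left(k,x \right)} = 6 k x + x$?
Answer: $11388$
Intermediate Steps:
$d{\left(k,x \right)} = x + 6 k x$ ($d{\left(k,x \right)} = 6 k x + x = x + 6 k x$)
$I = -73$ ($I = 3 - 76 = -73$)
$I \left(d{\left(12,0 \right)} - 156\right) = - 73 \left(0 \left(1 + 6 \cdot 12\right) - 156\right) = - 73 \left(0 \left(1 + 72\right) - 156\right) = - 73 \left(0 \cdot 73 - 156\right) = - 73 \left(0 - 156\right) = \left(-73\right) \left(-156\right) = 11388$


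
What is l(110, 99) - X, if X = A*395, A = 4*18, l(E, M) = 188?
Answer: -28252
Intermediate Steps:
A = 72
X = 28440 (X = 72*395 = 28440)
l(110, 99) - X = 188 - 1*28440 = 188 - 28440 = -28252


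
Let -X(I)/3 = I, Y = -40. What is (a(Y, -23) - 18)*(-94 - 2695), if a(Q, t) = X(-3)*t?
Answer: 627525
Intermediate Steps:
X(I) = -3*I
a(Q, t) = 9*t (a(Q, t) = (-3*(-3))*t = 9*t)
(a(Y, -23) - 18)*(-94 - 2695) = (9*(-23) - 18)*(-94 - 2695) = (-207 - 18)*(-2789) = -225*(-2789) = 627525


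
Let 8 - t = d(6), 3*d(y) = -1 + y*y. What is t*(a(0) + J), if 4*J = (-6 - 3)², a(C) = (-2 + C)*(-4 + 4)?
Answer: -297/4 ≈ -74.250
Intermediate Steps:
d(y) = -⅓ + y²/3 (d(y) = (-1 + y*y)/3 = (-1 + y²)/3 = -⅓ + y²/3)
a(C) = 0 (a(C) = (-2 + C)*0 = 0)
J = 81/4 (J = (-6 - 3)²/4 = (¼)*(-9)² = (¼)*81 = 81/4 ≈ 20.250)
t = -11/3 (t = 8 - (-⅓ + (⅓)*6²) = 8 - (-⅓ + (⅓)*36) = 8 - (-⅓ + 12) = 8 - 1*35/3 = 8 - 35/3 = -11/3 ≈ -3.6667)
t*(a(0) + J) = -11*(0 + 81/4)/3 = -11/3*81/4 = -297/4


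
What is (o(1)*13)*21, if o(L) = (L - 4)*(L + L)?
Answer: -1638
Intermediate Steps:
o(L) = 2*L*(-4 + L) (o(L) = (-4 + L)*(2*L) = 2*L*(-4 + L))
(o(1)*13)*21 = ((2*1*(-4 + 1))*13)*21 = ((2*1*(-3))*13)*21 = -6*13*21 = -78*21 = -1638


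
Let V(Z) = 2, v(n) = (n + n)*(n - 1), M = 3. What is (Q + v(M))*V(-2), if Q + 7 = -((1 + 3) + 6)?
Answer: -10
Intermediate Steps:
Q = -17 (Q = -7 - ((1 + 3) + 6) = -7 - (4 + 6) = -7 - 1*10 = -7 - 10 = -17)
v(n) = 2*n*(-1 + n) (v(n) = (2*n)*(-1 + n) = 2*n*(-1 + n))
(Q + v(M))*V(-2) = (-17 + 2*3*(-1 + 3))*2 = (-17 + 2*3*2)*2 = (-17 + 12)*2 = -5*2 = -10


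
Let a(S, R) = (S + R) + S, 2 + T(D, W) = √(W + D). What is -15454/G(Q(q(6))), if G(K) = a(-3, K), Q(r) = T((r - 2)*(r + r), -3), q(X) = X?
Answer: 123632/19 + 46362*√5/19 ≈ 11963.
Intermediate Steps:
T(D, W) = -2 + √(D + W) (T(D, W) = -2 + √(W + D) = -2 + √(D + W))
Q(r) = -2 + √(-3 + 2*r*(-2 + r)) (Q(r) = -2 + √((r - 2)*(r + r) - 3) = -2 + √((-2 + r)*(2*r) - 3) = -2 + √(2*r*(-2 + r) - 3) = -2 + √(-3 + 2*r*(-2 + r)))
a(S, R) = R + 2*S (a(S, R) = (R + S) + S = R + 2*S)
G(K) = -6 + K (G(K) = K + 2*(-3) = K - 6 = -6 + K)
-15454/G(Q(q(6))) = -15454/(-6 + (-2 + √(-3 + 2*6*(-2 + 6)))) = -15454/(-6 + (-2 + √(-3 + 2*6*4))) = -15454/(-6 + (-2 + √(-3 + 48))) = -15454/(-6 + (-2 + √45)) = -15454/(-6 + (-2 + 3*√5)) = -15454/(-8 + 3*√5)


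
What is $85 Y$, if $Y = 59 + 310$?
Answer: $31365$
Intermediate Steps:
$Y = 369$
$85 Y = 85 \cdot 369 = 31365$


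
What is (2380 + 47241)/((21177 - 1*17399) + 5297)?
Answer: 4511/825 ≈ 5.4679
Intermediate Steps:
(2380 + 47241)/((21177 - 1*17399) + 5297) = 49621/((21177 - 17399) + 5297) = 49621/(3778 + 5297) = 49621/9075 = 49621*(1/9075) = 4511/825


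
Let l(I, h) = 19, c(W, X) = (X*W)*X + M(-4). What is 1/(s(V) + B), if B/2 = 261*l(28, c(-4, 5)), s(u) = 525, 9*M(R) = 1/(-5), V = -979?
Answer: 1/10443 ≈ 9.5758e-5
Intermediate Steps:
M(R) = -1/45 (M(R) = (⅑)/(-5) = (⅑)*(-⅕) = -1/45)
c(W, X) = -1/45 + W*X² (c(W, X) = (X*W)*X - 1/45 = (W*X)*X - 1/45 = W*X² - 1/45 = -1/45 + W*X²)
B = 9918 (B = 2*(261*19) = 2*4959 = 9918)
1/(s(V) + B) = 1/(525 + 9918) = 1/10443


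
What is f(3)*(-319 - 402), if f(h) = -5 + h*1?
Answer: 1442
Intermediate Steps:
f(h) = -5 + h
f(3)*(-319 - 402) = (-5 + 3)*(-319 - 402) = -2*(-721) = 1442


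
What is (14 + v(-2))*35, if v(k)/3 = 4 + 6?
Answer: 1540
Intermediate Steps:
v(k) = 30 (v(k) = 3*(4 + 6) = 3*10 = 30)
(14 + v(-2))*35 = (14 + 30)*35 = 44*35 = 1540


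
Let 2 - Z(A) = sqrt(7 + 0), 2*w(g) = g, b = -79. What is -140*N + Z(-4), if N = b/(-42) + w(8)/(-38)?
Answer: -14056/57 - sqrt(7) ≈ -249.24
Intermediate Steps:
w(g) = g/2
Z(A) = 2 - sqrt(7) (Z(A) = 2 - sqrt(7 + 0) = 2 - sqrt(7))
N = 1417/798 (N = -79/(-42) + ((1/2)*8)/(-38) = -79*(-1/42) + 4*(-1/38) = 79/42 - 2/19 = 1417/798 ≈ 1.7757)
-140*N + Z(-4) = -140*1417/798 + (2 - sqrt(7)) = -14170/57 + (2 - sqrt(7)) = -14056/57 - sqrt(7)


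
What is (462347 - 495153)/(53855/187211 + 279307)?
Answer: -3070822033/26144698316 ≈ -0.11745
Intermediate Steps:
(462347 - 495153)/(53855/187211 + 279307) = -32806/(53855*(1/187211) + 279307) = -32806/(53855/187211 + 279307) = -32806/52289396632/187211 = -32806*187211/52289396632 = -3070822033/26144698316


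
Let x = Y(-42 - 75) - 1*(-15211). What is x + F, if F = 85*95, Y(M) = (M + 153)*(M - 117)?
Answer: 14862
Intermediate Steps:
Y(M) = (-117 + M)*(153 + M) (Y(M) = (153 + M)*(-117 + M) = (-117 + M)*(153 + M))
x = 6787 (x = (-17901 + (-42 - 75)² + 36*(-42 - 75)) - 1*(-15211) = (-17901 + (-117)² + 36*(-117)) + 15211 = (-17901 + 13689 - 4212) + 15211 = -8424 + 15211 = 6787)
F = 8075
x + F = 6787 + 8075 = 14862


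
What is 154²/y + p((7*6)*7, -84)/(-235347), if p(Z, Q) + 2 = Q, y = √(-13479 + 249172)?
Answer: 86/235347 + 23716*√235693/235693 ≈ 48.851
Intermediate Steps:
y = √235693 ≈ 485.48
p(Z, Q) = -2 + Q
154²/y + p((7*6)*7, -84)/(-235347) = 154²/(√235693) + (-2 - 84)/(-235347) = 23716*(√235693/235693) - 86*(-1/235347) = 23716*√235693/235693 + 86/235347 = 86/235347 + 23716*√235693/235693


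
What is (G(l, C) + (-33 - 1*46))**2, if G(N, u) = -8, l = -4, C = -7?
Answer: 7569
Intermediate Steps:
(G(l, C) + (-33 - 1*46))**2 = (-8 + (-33 - 1*46))**2 = (-8 + (-33 - 46))**2 = (-8 - 79)**2 = (-87)**2 = 7569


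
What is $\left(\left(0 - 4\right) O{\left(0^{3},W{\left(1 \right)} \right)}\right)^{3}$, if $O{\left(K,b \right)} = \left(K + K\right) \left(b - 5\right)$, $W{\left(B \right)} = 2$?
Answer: $0$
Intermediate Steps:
$O{\left(K,b \right)} = 2 K \left(-5 + b\right)$
$\left(\left(0 - 4\right) O{\left(0^{3},W{\left(1 \right)} \right)}\right)^{3} = \left(\left(0 - 4\right) 2 \cdot 0^{3} \left(-5 + 2\right)\right)^{3} = \left(\left(0 - 4\right) 2 \cdot 0 \left(-3\right)\right)^{3} = \left(\left(-4\right) 0\right)^{3} = 0^{3} = 0$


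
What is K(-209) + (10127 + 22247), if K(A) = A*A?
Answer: 76055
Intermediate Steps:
K(A) = A²
K(-209) + (10127 + 22247) = (-209)² + (10127 + 22247) = 43681 + 32374 = 76055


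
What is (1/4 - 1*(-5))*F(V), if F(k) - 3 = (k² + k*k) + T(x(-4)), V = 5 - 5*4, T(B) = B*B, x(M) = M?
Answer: 9849/4 ≈ 2462.3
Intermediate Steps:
T(B) = B²
V = -15 (V = 5 - 20 = -15)
F(k) = 19 + 2*k² (F(k) = 3 + ((k² + k*k) + (-4)²) = 3 + ((k² + k²) + 16) = 3 + (2*k² + 16) = 3 + (16 + 2*k²) = 19 + 2*k²)
(1/4 - 1*(-5))*F(V) = (1/4 - 1*(-5))*(19 + 2*(-15)²) = (¼ + 5)*(19 + 2*225) = 21*(19 + 450)/4 = (21/4)*469 = 9849/4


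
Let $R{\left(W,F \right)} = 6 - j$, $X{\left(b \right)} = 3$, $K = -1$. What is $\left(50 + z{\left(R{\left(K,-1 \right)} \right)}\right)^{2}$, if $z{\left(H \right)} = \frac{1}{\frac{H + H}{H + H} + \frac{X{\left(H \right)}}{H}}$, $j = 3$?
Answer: $\frac{10201}{4} \approx 2550.3$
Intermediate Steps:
$R{\left(W,F \right)} = 3$ ($R{\left(W,F \right)} = 6 - 3 = 3$)
$z{\left(H \right)} = \frac{1}{1 + \frac{3}{H}}$ ($z{\left(H \right)} = \frac{1}{\frac{H + H}{H + H} + \frac{3}{H}} = \frac{1}{\frac{2 H}{2 H} + \frac{3}{H}} = \frac{1}{2 H \frac{1}{2 H} + \frac{3}{H}} = \frac{1}{1 + \frac{3}{H}}$)
$\left(50 + z{\left(R{\left(K,-1 \right)} \right)}\right)^{2} = \left(50 + \frac{3}{3 + 3}\right)^{2} = \left(50 + \frac{3}{6}\right)^{2} = \left(50 + 3 \cdot \frac{1}{6}\right)^{2} = \left(50 + \frac{1}{2}\right)^{2} = \left(\frac{101}{2}\right)^{2} = \frac{10201}{4}$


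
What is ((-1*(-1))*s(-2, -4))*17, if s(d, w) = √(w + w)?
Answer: 34*I*√2 ≈ 48.083*I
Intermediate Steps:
s(d, w) = √2*√w (s(d, w) = √(2*w) = √2*√w)
((-1*(-1))*s(-2, -4))*17 = ((-1*(-1))*(√2*√(-4)))*17 = (1*(√2*(2*I)))*17 = (1*(2*I*√2))*17 = (2*I*√2)*17 = 34*I*√2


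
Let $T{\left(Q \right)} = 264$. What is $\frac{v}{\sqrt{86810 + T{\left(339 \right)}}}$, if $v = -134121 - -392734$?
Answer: $\frac{258613 \sqrt{87074}}{87074} \approx 876.41$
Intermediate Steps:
$v = 258613$ ($v = -134121 + 392734 = 258613$)
$\frac{v}{\sqrt{86810 + T{\left(339 \right)}}} = \frac{258613}{\sqrt{86810 + 264}} = \frac{258613}{\sqrt{87074}} = 258613 \frac{\sqrt{87074}}{87074} = \frac{258613 \sqrt{87074}}{87074}$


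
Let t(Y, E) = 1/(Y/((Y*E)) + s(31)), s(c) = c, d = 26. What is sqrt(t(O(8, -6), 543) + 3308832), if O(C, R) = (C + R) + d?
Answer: sqrt(937668587507454)/16834 ≈ 1819.0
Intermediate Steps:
O(C, R) = 26 + C + R (O(C, R) = (C + R) + 26 = 26 + C + R)
t(Y, E) = 1/(31 + 1/E) (t(Y, E) = 1/(Y/((Y*E)) + 31) = 1/(Y/((E*Y)) + 31) = 1/(Y*(1/(E*Y)) + 31) = 1/(1/E + 31) = 1/(31 + 1/E))
sqrt(t(O(8, -6), 543) + 3308832) = sqrt(543/(1 + 31*543) + 3308832) = sqrt(543/(1 + 16833) + 3308832) = sqrt(543/16834 + 3308832) = sqrt(55700878431/16834) = sqrt(937668587507454)/16834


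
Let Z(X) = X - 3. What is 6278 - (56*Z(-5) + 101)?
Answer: 6625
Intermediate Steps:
Z(X) = -3 + X
6278 - (56*Z(-5) + 101) = 6278 - (56*(-3 - 5) + 101) = 6278 - (56*(-8) + 101) = 6278 - (-448 + 101) = 6278 - 1*(-347) = 6278 + 347 = 6625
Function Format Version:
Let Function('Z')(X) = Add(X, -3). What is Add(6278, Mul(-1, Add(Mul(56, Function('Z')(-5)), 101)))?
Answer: 6625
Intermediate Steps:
Function('Z')(X) = Add(-3, X)
Add(6278, Mul(-1, Add(Mul(56, Function('Z')(-5)), 101))) = Add(6278, Mul(-1, Add(Mul(56, Add(-3, -5)), 101))) = Add(6278, Mul(-1, Add(Mul(56, -8), 101))) = Add(6278, Mul(-1, Add(-448, 101))) = Add(6278, Mul(-1, -347)) = Add(6278, 347) = 6625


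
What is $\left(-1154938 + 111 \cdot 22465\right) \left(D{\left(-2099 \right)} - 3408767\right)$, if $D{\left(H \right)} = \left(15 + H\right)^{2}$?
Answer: $1250711195653$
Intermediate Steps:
$\left(-1154938 + 111 \cdot 22465\right) \left(D{\left(-2099 \right)} - 3408767\right) = \left(-1154938 + 111 \cdot 22465\right) \left(\left(15 - 2099\right)^{2} - 3408767\right) = \left(-1154938 + 2493615\right) \left(\left(-2084\right)^{2} - 3408767\right) = 1338677 \left(4343056 - 3408767\right) = 1338677 \cdot 934289 = 1250711195653$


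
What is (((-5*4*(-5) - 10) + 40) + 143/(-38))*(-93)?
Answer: -446121/38 ≈ -11740.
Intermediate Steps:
(((-5*4*(-5) - 10) + 40) + 143/(-38))*(-93) = (((-20*(-5) - 10) + 40) + 143*(-1/38))*(-93) = (((100 - 10) + 40) - 143/38)*(-93) = ((90 + 40) - 143/38)*(-93) = (130 - 143/38)*(-93) = (4797/38)*(-93) = -446121/38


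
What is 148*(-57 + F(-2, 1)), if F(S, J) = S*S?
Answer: -7844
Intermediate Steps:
F(S, J) = S²
148*(-57 + F(-2, 1)) = 148*(-57 + (-2)²) = 148*(-57 + 4) = 148*(-53) = -7844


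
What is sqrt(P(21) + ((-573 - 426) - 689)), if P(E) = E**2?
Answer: I*sqrt(1247) ≈ 35.313*I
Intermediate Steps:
sqrt(P(21) + ((-573 - 426) - 689)) = sqrt(21**2 + ((-573 - 426) - 689)) = sqrt(441 + (-999 - 689)) = sqrt(441 - 1688) = sqrt(-1247) = I*sqrt(1247)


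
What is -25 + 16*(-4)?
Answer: -89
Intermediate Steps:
-25 + 16*(-4) = -25 - 64 = -89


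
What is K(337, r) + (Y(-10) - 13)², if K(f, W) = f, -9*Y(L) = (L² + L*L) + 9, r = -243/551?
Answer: 133573/81 ≈ 1649.0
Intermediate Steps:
r = -243/551 (r = -243*1/551 = -243/551 ≈ -0.44102)
Y(L) = -1 - 2*L²/9 (Y(L) = -((L² + L*L) + 9)/9 = -((L² + L²) + 9)/9 = -(2*L² + 9)/9 = -(9 + 2*L²)/9 = -1 - 2*L²/9)
K(337, r) + (Y(-10) - 13)² = 337 + ((-1 - 2/9*(-10)²) - 13)² = 337 + ((-1 - 2/9*100) - 13)² = 337 + ((-1 - 200/9) - 13)² = 337 + (-209/9 - 13)² = 337 + (-326/9)² = 337 + 106276/81 = 133573/81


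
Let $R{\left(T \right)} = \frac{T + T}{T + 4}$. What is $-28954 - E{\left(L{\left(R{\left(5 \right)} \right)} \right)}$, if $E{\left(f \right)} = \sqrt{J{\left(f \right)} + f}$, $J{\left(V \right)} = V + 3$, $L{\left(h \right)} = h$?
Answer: $-28954 - \frac{\sqrt{47}}{3} \approx -28956.0$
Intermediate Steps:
$R{\left(T \right)} = \frac{2 T}{4 + T}$
$J{\left(V \right)} = 3 + V$
$E{\left(f \right)} = \sqrt{3 + 2 f}$ ($E{\left(f \right)} = \sqrt{\left(3 + f\right) + f} = \sqrt{3 + 2 f}$)
$-28954 - E{\left(L{\left(R{\left(5 \right)} \right)} \right)} = -28954 - \sqrt{3 + 2 \cdot 2 \cdot 5 \frac{1}{4 + 5}} = -28954 - \sqrt{3 + 2 \cdot 2 \cdot 5 \cdot \frac{1}{9}} = -28954 - \sqrt{3 + 2 \cdot \frac{10}{9}} = -28954 - \sqrt{3 + \frac{20}{9}} = -28954 - \sqrt{\frac{47}{9}} = -28954 - \frac{\sqrt{47}}{3}$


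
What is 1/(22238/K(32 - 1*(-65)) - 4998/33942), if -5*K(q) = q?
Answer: -548729/629082631 ≈ -0.00087227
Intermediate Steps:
K(q) = -q/5
1/(22238/K(32 - 1*(-65)) - 4998/33942) = 1/(22238/((-(32 - 1*(-65))/5)) - 4998/33942) = 1/(22238/((-(32 + 65)/5)) - 4998*1/33942) = 1/(22238/((-⅕*97)) - 833/5657) = 1/(22238/(-97/5) - 833/5657) = 1/(22238*(-5/97) - 833/5657) = 1/(-111190/97 - 833/5657) = 1/(-629082631/548729) = -548729/629082631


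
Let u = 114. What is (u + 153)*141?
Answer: 37647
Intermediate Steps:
(u + 153)*141 = (114 + 153)*141 = 267*141 = 37647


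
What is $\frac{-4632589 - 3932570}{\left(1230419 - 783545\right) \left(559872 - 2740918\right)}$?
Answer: $\frac{2855053}{324884250068} \approx 8.7879 \cdot 10^{-6}$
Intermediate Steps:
$\frac{-4632589 - 3932570}{\left(1230419 - 783545\right) \left(559872 - 2740918\right)} = \frac{-4632589 - 3932570}{\left(1230419 - 783545\right) \left(-2181046\right)} = - \frac{8565159}{446874 \left(-2181046\right)} = - \frac{8565159}{-974652750204} = \left(-8565159\right) \left(- \frac{1}{974652750204}\right) = \frac{2855053}{324884250068}$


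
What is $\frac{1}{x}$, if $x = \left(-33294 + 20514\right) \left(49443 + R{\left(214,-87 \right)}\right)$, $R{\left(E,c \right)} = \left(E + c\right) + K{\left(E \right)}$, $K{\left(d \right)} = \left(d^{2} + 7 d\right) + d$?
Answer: $- \frac{1}{1240656840} \approx -8.0602 \cdot 10^{-10}$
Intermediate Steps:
$K{\left(d \right)} = d^{2} + 8 d$
$R{\left(E,c \right)} = E + c + E \left(8 + E\right)$ ($R{\left(E,c \right)} = \left(E + c\right) + E \left(8 + E\right) = E + c + E \left(8 + E\right)$)
$x = -1240656840$ ($x = \left(-33294 + 20514\right) \left(49443 + \left(214 - 87 + 214 \left(8 + 214\right)\right)\right) = - 12780 \left(49443 + \left(214 - 87 + 214 \cdot 222\right)\right) = - 12780 \left(49443 + \left(214 - 87 + 47508\right)\right) = - 12780 \left(49443 + 47635\right) = \left(-12780\right) 97078 = -1240656840$)
$\frac{1}{x} = \frac{1}{-1240656840} = - \frac{1}{1240656840}$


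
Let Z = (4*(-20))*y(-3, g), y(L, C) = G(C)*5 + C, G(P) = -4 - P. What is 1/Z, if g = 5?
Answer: 1/3200 ≈ 0.00031250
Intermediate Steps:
y(L, C) = -20 - 4*C (y(L, C) = (-4 - C)*5 + C = (-20 - 5*C) + C = -20 - 4*C)
Z = 3200 (Z = (4*(-20))*(-20 - 4*5) = -80*(-20 - 20) = -80*(-40) = 3200)
1/Z = 1/3200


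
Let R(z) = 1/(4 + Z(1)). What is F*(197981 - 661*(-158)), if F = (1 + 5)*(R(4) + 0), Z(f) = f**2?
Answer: 1814514/5 ≈ 3.6290e+5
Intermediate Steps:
R(z) = 1/5 (R(z) = 1/(4 + 1**2) = 1/(4 + 1) = 1/5)
F = 6/5 (F = (1 + 5)*(1/5 + 0) = 6*(1/5) = 6/5 ≈ 1.2000)
F*(197981 - 661*(-158)) = 6*(197981 - 661*(-158))/5 = 6*(197981 + 104438)/5 = (6/5)*302419 = 1814514/5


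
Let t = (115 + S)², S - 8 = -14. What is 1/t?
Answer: 1/11881 ≈ 8.4168e-5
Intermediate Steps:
S = -6 (S = 8 - 14 = -6)
t = 11881 (t = (115 - 6)² = 109² = 11881)
1/t = 1/11881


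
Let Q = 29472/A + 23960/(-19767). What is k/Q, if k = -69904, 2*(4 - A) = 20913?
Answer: 6028040370/347669 ≈ 17338.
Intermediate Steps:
A = -20905/2 (A = 4 - ½*20913 = 4 - 20913/2 = -20905/2 ≈ -10453.)
Q = -2781352/689865 (Q = 29472/(-20905/2) + 23960/(-19767) = 29472*(-2/20905) + 23960*(-1/19767) = -58944/20905 - 40/33 = -2781352/689865 ≈ -4.0317)
k/Q = -69904/(-2781352/689865) = -69904*(-689865/2781352) = 6028040370/347669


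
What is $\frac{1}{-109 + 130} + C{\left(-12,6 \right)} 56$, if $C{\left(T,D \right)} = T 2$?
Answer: $- \frac{28223}{21} \approx -1344.0$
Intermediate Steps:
$C{\left(T,D \right)} = 2 T$
$\frac{1}{-109 + 130} + C{\left(-12,6 \right)} 56 = \frac{1}{-109 + 130} + 2 \left(-12\right) 56 = \frac{1}{21} - 1344 = - \frac{28223}{21}$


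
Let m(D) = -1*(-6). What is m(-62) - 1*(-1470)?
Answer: 1476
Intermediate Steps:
m(D) = 6
m(-62) - 1*(-1470) = 6 - 1*(-1470) = 6 + 1470 = 1476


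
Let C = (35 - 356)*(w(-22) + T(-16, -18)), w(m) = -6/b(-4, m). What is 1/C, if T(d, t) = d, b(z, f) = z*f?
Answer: 44/226947 ≈ 0.00019388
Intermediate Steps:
b(z, f) = f*z
w(m) = 3/(2*m) (w(m) = -6*(-1/(4*m)) = -(-3)/(2*m) = 3/(2*m))
C = 226947/44 (C = (35 - 356)*((3/2)/(-22) - 16) = -321*((3/2)*(-1/22) - 16) = -321*(-3/44 - 16) = -321*(-707/44) = 226947/44 ≈ 5157.9)
1/C = 1/(226947/44) = 44/226947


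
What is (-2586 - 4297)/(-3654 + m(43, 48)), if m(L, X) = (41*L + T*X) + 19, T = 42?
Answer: -6883/144 ≈ -47.799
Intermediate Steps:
m(L, X) = 19 + 41*L + 42*X (m(L, X) = (41*L + 42*X) + 19 = 19 + 41*L + 42*X)
(-2586 - 4297)/(-3654 + m(43, 48)) = (-2586 - 4297)/(-3654 + (19 + 41*43 + 42*48)) = -6883/(-3654 + (19 + 1763 + 2016)) = -6883/(-3654 + 3798) = -6883/144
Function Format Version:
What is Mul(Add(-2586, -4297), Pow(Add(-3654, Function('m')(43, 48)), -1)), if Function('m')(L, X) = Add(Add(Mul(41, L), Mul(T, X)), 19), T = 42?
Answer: Rational(-6883, 144) ≈ -47.799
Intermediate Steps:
Function('m')(L, X) = Add(19, Mul(41, L), Mul(42, X)) (Function('m')(L, X) = Add(Add(Mul(41, L), Mul(42, X)), 19) = Add(19, Mul(41, L), Mul(42, X)))
Mul(Add(-2586, -4297), Pow(Add(-3654, Function('m')(43, 48)), -1)) = Mul(Add(-2586, -4297), Pow(Add(-3654, Add(19, Mul(41, 43), Mul(42, 48))), -1)) = Mul(-6883, Pow(Add(-3654, Add(19, 1763, 2016)), -1)) = Mul(-6883, Pow(Add(-3654, 3798), -1)) = Mul(-6883, Pow(144, -1)) = Mul(-6883, Rational(1, 144)) = Rational(-6883, 144)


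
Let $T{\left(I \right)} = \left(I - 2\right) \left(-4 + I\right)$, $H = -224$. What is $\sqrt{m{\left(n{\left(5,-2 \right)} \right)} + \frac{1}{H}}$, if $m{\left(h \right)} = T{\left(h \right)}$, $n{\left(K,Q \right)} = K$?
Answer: $\frac{\sqrt{9394}}{56} \approx 1.7308$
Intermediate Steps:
$T{\left(I \right)} = \left(-4 + I\right) \left(-2 + I\right)$ ($T{\left(I \right)} = \left(-2 + I\right) \left(-4 + I\right) = \left(-4 + I\right) \left(-2 + I\right)$)
$m{\left(h \right)} = 8 + h^{2} - 6 h$
$\sqrt{m{\left(n{\left(5,-2 \right)} \right)} + \frac{1}{H}} = \sqrt{\left(8 + 5^{2} - 30\right) + \frac{1}{-224}} = \sqrt{\left(8 + 25 - 30\right) - \frac{1}{224}} = \sqrt{3 - \frac{1}{224}} = \sqrt{\frac{671}{224}} = \frac{\sqrt{9394}}{56}$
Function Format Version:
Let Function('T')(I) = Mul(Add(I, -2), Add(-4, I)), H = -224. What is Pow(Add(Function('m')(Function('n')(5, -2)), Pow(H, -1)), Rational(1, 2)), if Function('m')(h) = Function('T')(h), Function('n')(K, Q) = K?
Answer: Mul(Rational(1, 56), Pow(9394, Rational(1, 2))) ≈ 1.7308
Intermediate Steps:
Function('T')(I) = Mul(Add(-4, I), Add(-2, I)) (Function('T')(I) = Mul(Add(-2, I), Add(-4, I)) = Mul(Add(-4, I), Add(-2, I)))
Function('m')(h) = Add(8, Pow(h, 2), Mul(-6, h))
Pow(Add(Function('m')(Function('n')(5, -2)), Pow(H, -1)), Rational(1, 2)) = Pow(Add(Add(8, Pow(5, 2), Mul(-6, 5)), Pow(-224, -1)), Rational(1, 2)) = Pow(Add(Add(8, 25, -30), Rational(-1, 224)), Rational(1, 2)) = Pow(Add(3, Rational(-1, 224)), Rational(1, 2)) = Pow(Rational(671, 224), Rational(1, 2)) = Mul(Rational(1, 56), Pow(9394, Rational(1, 2)))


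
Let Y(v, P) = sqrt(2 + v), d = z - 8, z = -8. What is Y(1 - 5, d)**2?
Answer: -2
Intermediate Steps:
d = -16 (d = -8 - 8 = -16)
Y(1 - 5, d)**2 = (sqrt(2 + (1 - 5)))**2 = (sqrt(2 - 4))**2 = (sqrt(-2))**2 = (I*sqrt(2))**2 = -2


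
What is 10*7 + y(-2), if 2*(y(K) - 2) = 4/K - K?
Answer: 72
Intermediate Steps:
y(K) = 2 + 2/K - K/2 (y(K) = 2 + (4/K - K)/2 = 2 + (-K + 4/K)/2 = 2 + (2/K - K/2) = 2 + 2/K - K/2)
10*7 + y(-2) = 10*7 + (2 + 2/(-2) - ½*(-2)) = 70 + (2 + 2*(-½) + 1) = 70 + (2 - 1 + 1) = 70 + 2 = 72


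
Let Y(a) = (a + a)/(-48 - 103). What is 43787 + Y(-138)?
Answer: 6612113/151 ≈ 43789.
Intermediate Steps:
Y(a) = -2*a/151 (Y(a) = (2*a)/(-151) = (2*a)*(-1/151) = -2*a/151)
43787 + Y(-138) = 43787 - 2/151*(-138) = 43787 + 276/151 = 6612113/151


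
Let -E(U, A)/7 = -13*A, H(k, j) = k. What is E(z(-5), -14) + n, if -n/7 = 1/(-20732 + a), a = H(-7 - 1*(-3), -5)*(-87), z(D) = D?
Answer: -3709887/2912 ≈ -1274.0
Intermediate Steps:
a = 348 (a = (-7 - 1*(-3))*(-87) = (-7 + 3)*(-87) = -4*(-87) = 348)
E(U, A) = 91*A (E(U, A) = -(-91)*A = 91*A)
n = 1/2912 (n = -7/(-20732 + 348) = -7/(-20384) = -7*(-1/20384) = 1/2912 ≈ 0.00034341)
E(z(-5), -14) + n = 91*(-14) + 1/2912 = -1274 + 1/2912 = -3709887/2912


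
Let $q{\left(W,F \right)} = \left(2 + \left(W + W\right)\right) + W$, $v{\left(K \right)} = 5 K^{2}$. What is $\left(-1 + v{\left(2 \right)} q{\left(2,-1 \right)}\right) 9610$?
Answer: $1527990$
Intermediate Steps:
$q{\left(W,F \right)} = 2 + 3 W$ ($q{\left(W,F \right)} = \left(2 + 2 W\right) + W = 2 + 3 W$)
$\left(-1 + v{\left(2 \right)} q{\left(2,-1 \right)}\right) 9610 = \left(-1 + 5 \cdot 2^{2} \left(2 + 3 \cdot 2\right)\right) 9610 = \left(-1 + 5 \cdot 4 \left(2 + 6\right)\right) 9610 = \left(-1 + 20 \cdot 8\right) 9610 = \left(-1 + 160\right) 9610 = 159 \cdot 9610 = 1527990$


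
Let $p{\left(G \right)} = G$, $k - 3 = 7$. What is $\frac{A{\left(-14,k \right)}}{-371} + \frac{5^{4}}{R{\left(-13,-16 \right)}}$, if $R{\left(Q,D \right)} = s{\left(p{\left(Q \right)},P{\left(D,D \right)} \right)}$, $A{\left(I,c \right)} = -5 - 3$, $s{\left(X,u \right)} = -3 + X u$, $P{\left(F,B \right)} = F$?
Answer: $\frac{46703}{15211} \approx 3.0703$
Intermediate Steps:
$k = 10$ ($k = 3 + 7 = 10$)
$A{\left(I,c \right)} = -8$ ($A{\left(I,c \right)} = -5 - 3 = -8$)
$R{\left(Q,D \right)} = -3 + D Q$ ($R{\left(Q,D \right)} = -3 + Q D = -3 + D Q$)
$\frac{A{\left(-14,k \right)}}{-371} + \frac{5^{4}}{R{\left(-13,-16 \right)}} = - \frac{8}{-371} + \frac{5^{4}}{-3 - -208} = \left(-8\right) \left(- \frac{1}{371}\right) + \frac{625}{-3 + 208} = \frac{8}{371} + \frac{625}{205} = \frac{8}{371} + 625 \cdot \frac{1}{205} = \frac{8}{371} + \frac{125}{41} = \frac{46703}{15211}$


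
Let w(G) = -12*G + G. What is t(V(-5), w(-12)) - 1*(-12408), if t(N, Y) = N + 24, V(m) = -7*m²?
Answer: 12257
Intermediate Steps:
w(G) = -11*G
t(N, Y) = 24 + N
t(V(-5), w(-12)) - 1*(-12408) = (24 - 7*(-5)²) - 1*(-12408) = (24 - 7*25) + 12408 = (24 - 175) + 12408 = -151 + 12408 = 12257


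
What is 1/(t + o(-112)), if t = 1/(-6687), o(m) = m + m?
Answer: -6687/1497889 ≈ -0.0044643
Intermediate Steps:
o(m) = 2*m
t = -1/6687 ≈ -0.00014954
1/(t + o(-112)) = 1/(-1/6687 + 2*(-112)) = 1/(-1/6687 - 224) = 1/(-1497889/6687) = -6687/1497889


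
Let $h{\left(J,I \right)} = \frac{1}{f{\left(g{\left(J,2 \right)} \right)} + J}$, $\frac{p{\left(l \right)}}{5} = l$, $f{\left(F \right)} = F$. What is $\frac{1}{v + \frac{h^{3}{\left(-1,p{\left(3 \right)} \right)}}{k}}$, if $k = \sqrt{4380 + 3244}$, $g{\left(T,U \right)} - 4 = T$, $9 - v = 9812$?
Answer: $- \frac{4783236608}{46890068468223} - \frac{16 \sqrt{1906}}{46890068468223} \approx -0.00010201$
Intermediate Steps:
$v = -9803$ ($v = 9 - 9812 = -9803$)
$g{\left(T,U \right)} = 4 + T$
$p{\left(l \right)} = 5 l$
$h{\left(J,I \right)} = \frac{1}{4 + 2 J}$ ($h{\left(J,I \right)} = \frac{1}{\left(4 + J\right) + J} = \frac{1}{4 + 2 J}$)
$k = 2 \sqrt{1906}$ ($k = \sqrt{7624} = 2 \sqrt{1906} \approx 87.316$)
$\frac{1}{v + \frac{h^{3}{\left(-1,p{\left(3 \right)} \right)}}{k}} = \frac{1}{-9803 + \frac{\left(\frac{1}{2 \left(2 - 1\right)}\right)^{3}}{2 \sqrt{1906}}} = \frac{1}{-9803 + \left(\frac{1}{2 \cdot 1}\right)^{3} \frac{\sqrt{1906}}{3812}} = \frac{1}{-9803 + \left(\frac{1}{2} \cdot 1\right)^{3} \frac{\sqrt{1906}}{3812}} = \frac{1}{-9803 + \frac{\frac{1}{3812} \sqrt{1906}}{8}} = \frac{1}{-9803 + \frac{\sqrt{1906}}{30496}}$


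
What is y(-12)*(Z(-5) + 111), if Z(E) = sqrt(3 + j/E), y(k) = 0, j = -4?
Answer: 0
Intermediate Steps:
Z(E) = sqrt(3 - 4/E)
y(-12)*(Z(-5) + 111) = 0*(sqrt(3 - 4/(-5)) + 111) = 0*(sqrt(3 - 4*(-1/5)) + 111) = 0*(sqrt(3 + 4/5) + 111) = 0*(sqrt(19/5) + 111) = 0*(sqrt(95)/5 + 111) = 0*(111 + sqrt(95)/5) = 0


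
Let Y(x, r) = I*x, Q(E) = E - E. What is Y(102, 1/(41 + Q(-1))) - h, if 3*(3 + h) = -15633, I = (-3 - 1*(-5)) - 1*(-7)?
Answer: 6132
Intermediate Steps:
I = 9 (I = (-3 + 5) + 7 = 2 + 7 = 9)
h = -5214 (h = -3 + (⅓)*(-15633) = -3 - 5211 = -5214)
Q(E) = 0
Y(x, r) = 9*x
Y(102, 1/(41 + Q(-1))) - h = 9*102 - 1*(-5214) = 918 + 5214 = 6132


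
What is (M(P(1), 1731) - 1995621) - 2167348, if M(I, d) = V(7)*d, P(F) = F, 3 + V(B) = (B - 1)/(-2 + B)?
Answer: -20830424/5 ≈ -4.1661e+6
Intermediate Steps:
V(B) = -3 + (-1 + B)/(-2 + B) (V(B) = -3 + (B - 1)/(-2 + B) = -3 + (-1 + B)/(-2 + B))
M(I, d) = -9*d/5 (M(I, d) = ((5 - 2*7)/(-2 + 7))*d = ((5 - 14)/5)*d = ((⅕)*(-9))*d = -9*d/5)
(M(P(1), 1731) - 1995621) - 2167348 = (-9/5*1731 - 1995621) - 2167348 = (-15579/5 - 1995621) - 2167348 = -9993684/5 - 2167348 = -20830424/5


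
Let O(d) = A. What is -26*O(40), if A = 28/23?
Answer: -728/23 ≈ -31.652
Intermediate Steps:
A = 28/23 (A = 28*(1/23) = 28/23 ≈ 1.2174)
O(d) = 28/23
-26*O(40) = -26*28/23 = -728/23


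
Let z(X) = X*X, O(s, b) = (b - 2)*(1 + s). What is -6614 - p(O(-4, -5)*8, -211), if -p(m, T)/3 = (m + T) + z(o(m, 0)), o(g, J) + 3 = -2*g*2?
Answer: 1360132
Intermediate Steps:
O(s, b) = (1 + s)*(-2 + b) (O(s, b) = (-2 + b)*(1 + s) = (1 + s)*(-2 + b))
o(g, J) = -3 - 4*g (o(g, J) = -3 - 2*g*2 = -3 - 4*g)
z(X) = X²
p(m, T) = -3*T - 3*m - 3*(-3 - 4*m)² (p(m, T) = -3*((m + T) + (-3 - 4*m)²) = -3*((T + m) + (-3 - 4*m)²) = -3*(T + m + (-3 - 4*m)²) = -3*T - 3*m - 3*(-3 - 4*m)²)
-6614 - p(O(-4, -5)*8, -211) = -6614 - (-3*(-211) - 3*(-2 - 5 - 2*(-4) - 5*(-4))*8 - 3*(3 + 4*((-2 - 5 - 2*(-4) - 5*(-4))*8))²) = -6614 - (633 - 3*(-2 - 5 + 8 + 20)*8 - 3*(3 + 4*((-2 - 5 + 8 + 20)*8))²) = -6614 - (633 - 63*8 - 3*(3 + 4*(21*8))²) = -6614 - (633 - 3*168 - 3*(3 + 4*168)²) = -6614 - (633 - 504 - 3*(3 + 672)²) = -6614 - (633 - 504 - 3*675²) = -6614 - (633 - 504 - 3*455625) = -6614 - (633 - 504 - 1366875) = -6614 - 1*(-1366746) = -6614 + 1366746 = 1360132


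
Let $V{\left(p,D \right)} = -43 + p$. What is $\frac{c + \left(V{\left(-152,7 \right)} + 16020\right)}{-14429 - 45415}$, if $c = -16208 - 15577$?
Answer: $\frac{1330}{4987} \approx 0.26669$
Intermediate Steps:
$c = -31785$
$\frac{c + \left(V{\left(-152,7 \right)} + 16020\right)}{-14429 - 45415} = \frac{-31785 + \left(\left(-43 - 152\right) + 16020\right)}{-14429 - 45415} = \frac{-31785 + \left(-195 + 16020\right)}{-59844} = \left(-31785 + 15825\right) \left(- \frac{1}{59844}\right) = \left(-15960\right) \left(- \frac{1}{59844}\right) = \frac{1330}{4987}$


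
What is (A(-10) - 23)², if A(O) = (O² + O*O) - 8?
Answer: 28561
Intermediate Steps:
A(O) = -8 + 2*O² (A(O) = (O² + O²) - 8 = 2*O² - 8 = -8 + 2*O²)
(A(-10) - 23)² = ((-8 + 2*(-10)²) - 23)² = ((-8 + 2*100) - 23)² = ((-8 + 200) - 23)² = (192 - 23)² = 169² = 28561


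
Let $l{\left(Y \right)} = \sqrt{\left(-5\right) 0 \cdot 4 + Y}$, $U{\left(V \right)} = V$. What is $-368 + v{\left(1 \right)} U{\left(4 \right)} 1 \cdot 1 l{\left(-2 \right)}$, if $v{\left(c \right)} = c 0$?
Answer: $-368$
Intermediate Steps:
$l{\left(Y \right)} = \sqrt{Y}$ ($l{\left(Y \right)} = \sqrt{0 \cdot 4 + Y} = \sqrt{0 + Y} = \sqrt{Y}$)
$v{\left(c \right)} = 0$
$-368 + v{\left(1 \right)} U{\left(4 \right)} 1 \cdot 1 l{\left(-2 \right)} = -368 + 0 \cdot 4 \cdot 1 \cdot 1 \sqrt{-2} = -368 + 0 \cdot 4 \cdot 1 i \sqrt{2} = -368 + 0 \cdot 4 i \sqrt{2} = -368 + 0 = -368$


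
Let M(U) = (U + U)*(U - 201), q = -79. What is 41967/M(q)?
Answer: 41967/44240 ≈ 0.94862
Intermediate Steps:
M(U) = 2*U*(-201 + U) (M(U) = (2*U)*(-201 + U) = 2*U*(-201 + U))
41967/M(q) = 41967/((2*(-79)*(-201 - 79))) = 41967/((2*(-79)*(-280))) = 41967/44240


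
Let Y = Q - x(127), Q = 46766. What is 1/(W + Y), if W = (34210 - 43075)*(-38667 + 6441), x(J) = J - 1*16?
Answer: 1/285730145 ≈ 3.4998e-9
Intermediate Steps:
x(J) = -16 + J (x(J) = J - 16 = -16 + J)
W = 285683490 (W = -8865*(-32226) = 285683490)
Y = 46655 (Y = 46766 - (-16 + 127) = 46766 - 1*111 = 46766 - 111 = 46655)
1/(W + Y) = 1/(285683490 + 46655) = 1/285730145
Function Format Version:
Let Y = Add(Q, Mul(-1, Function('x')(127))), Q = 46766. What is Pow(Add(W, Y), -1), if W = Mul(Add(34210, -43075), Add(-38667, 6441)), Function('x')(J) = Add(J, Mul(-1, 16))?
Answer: Rational(1, 285730145) ≈ 3.4998e-9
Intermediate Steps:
Function('x')(J) = Add(-16, J) (Function('x')(J) = Add(J, -16) = Add(-16, J))
W = 285683490 (W = Mul(-8865, -32226) = 285683490)
Y = 46655 (Y = Add(46766, Mul(-1, Add(-16, 127))) = Add(46766, Mul(-1, 111)) = Add(46766, -111) = 46655)
Pow(Add(W, Y), -1) = Pow(Add(285683490, 46655), -1) = Pow(285730145, -1) = Rational(1, 285730145)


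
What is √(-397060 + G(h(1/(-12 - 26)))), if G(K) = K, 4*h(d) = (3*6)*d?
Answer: I*√573354811/38 ≈ 630.13*I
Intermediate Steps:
h(d) = 9*d/2 (h(d) = ((3*6)*d)/4 = (18*d)/4 = 9*d/2)
√(-397060 + G(h(1/(-12 - 26)))) = √(-397060 + 9/(2*(-12 - 26))) = √(-397060 + (9/2)/(-38)) = √(-397060 + (9/2)*(-1/38)) = √(-397060 - 9/76) = √(-30176569/76) = I*√573354811/38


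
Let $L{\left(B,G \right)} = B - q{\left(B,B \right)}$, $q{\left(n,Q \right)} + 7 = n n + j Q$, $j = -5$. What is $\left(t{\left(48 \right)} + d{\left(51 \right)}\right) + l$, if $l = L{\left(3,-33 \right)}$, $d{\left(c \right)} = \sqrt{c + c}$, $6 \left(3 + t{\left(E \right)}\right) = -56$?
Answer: $\frac{11}{3} + \sqrt{102} \approx 13.766$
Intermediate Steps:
$t{\left(E \right)} = - \frac{37}{3}$ ($t{\left(E \right)} = -3 + \frac{1}{6} \left(-56\right) = -3 - \frac{28}{3} = - \frac{37}{3}$)
$q{\left(n,Q \right)} = -7 + n^{2} - 5 Q$ ($q{\left(n,Q \right)} = -7 - \left(5 Q - n n\right) = -7 - \left(- n^{2} + 5 Q\right) = -7 + n^{2} - 5 Q$)
$L{\left(B,G \right)} = 7 - B^{2} + 6 B$ ($L{\left(B,G \right)} = B - \left(-7 + B^{2} - 5 B\right) = B + \left(7 - B^{2} + 5 B\right) = 7 - B^{2} + 6 B$)
$d{\left(c \right)} = \sqrt{2} \sqrt{c}$ ($d{\left(c \right)} = \sqrt{2 c} = \sqrt{2} \sqrt{c}$)
$l = 16$ ($l = 7 - 3^{2} + 6 \cdot 3 = 7 - 9 + 18 = 16$)
$\left(t{\left(48 \right)} + d{\left(51 \right)}\right) + l = \left(- \frac{37}{3} + \sqrt{2} \sqrt{51}\right) + 16 = \left(- \frac{37}{3} + \sqrt{102}\right) + 16 = \frac{11}{3} + \sqrt{102}$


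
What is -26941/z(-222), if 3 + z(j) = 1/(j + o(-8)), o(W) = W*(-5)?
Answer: 4903262/547 ≈ 8963.9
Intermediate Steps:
o(W) = -5*W
z(j) = -3 + 1/(40 + j) (z(j) = -3 + 1/(j - 5*(-8)) = -3 + 1/(j + 40) = -3 + 1/(40 + j))
-26941/z(-222) = -26941*(40 - 222)/(-119 - 3*(-222)) = -26941*(-182/(-119 + 666)) = -26941/((-1/182*547)) = -26941/(-547/182) = -26941*(-182/547) = 4903262/547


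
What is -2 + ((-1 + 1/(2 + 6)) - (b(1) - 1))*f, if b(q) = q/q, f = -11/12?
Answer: -115/96 ≈ -1.1979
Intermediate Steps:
f = -11/12 (f = -11*1/12 = -11/12 ≈ -0.91667)
b(q) = 1
-2 + ((-1 + 1/(2 + 6)) - (b(1) - 1))*f = -2 + ((-1 + 1/(2 + 6)) - (1 - 1))*(-11/12) = -2 + ((-1 + 1/8) - 1*0)*(-11/12) = -2 + ((-1 + ⅛) + 0)*(-11/12) = -2 + (-7/8 + 0)*(-11/12) = -2 - 7/8*(-11/12) = -2 + 77/96 = -115/96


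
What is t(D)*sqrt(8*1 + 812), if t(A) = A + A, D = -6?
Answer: -24*sqrt(205) ≈ -343.63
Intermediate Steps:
t(A) = 2*A
t(D)*sqrt(8*1 + 812) = (2*(-6))*sqrt(8*1 + 812) = -12*sqrt(8 + 812) = -24*sqrt(205)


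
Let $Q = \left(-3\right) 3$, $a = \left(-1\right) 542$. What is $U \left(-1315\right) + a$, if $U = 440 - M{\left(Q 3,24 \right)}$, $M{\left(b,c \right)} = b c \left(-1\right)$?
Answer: $272978$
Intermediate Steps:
$a = -542$
$Q = -9$
$M{\left(b,c \right)} = - b c$
$U = -208$ ($U = 440 - \left(-1\right) \left(\left(-9\right) 3\right) 24 = 440 - \left(-1\right) \left(-27\right) 24 = 440 - 648 = -208$)
$U \left(-1315\right) + a = \left(-208\right) \left(-1315\right) - 542 = 273520 - 542 = 272978$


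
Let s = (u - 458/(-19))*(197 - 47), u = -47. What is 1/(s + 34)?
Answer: -19/64604 ≈ -0.00029410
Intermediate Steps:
s = -65250/19 (s = (-47 - 458/(-19))*(197 - 47) = (-47 - 458*(-1/19))*150 = (-47 + 458/19)*150 = -435/19*150 = -65250/19 ≈ -3434.2)
1/(s + 34) = 1/(-65250/19 + 34) = 1/(-64604/19) = -19/64604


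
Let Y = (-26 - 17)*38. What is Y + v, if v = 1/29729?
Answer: -48577185/29729 ≈ -1634.0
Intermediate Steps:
Y = -1634 (Y = -43*38 = -1634)
v = 1/29729 ≈ 3.3637e-5
Y + v = -1634 + 1/29729 = -48577185/29729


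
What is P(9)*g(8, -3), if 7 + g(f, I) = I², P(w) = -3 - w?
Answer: -24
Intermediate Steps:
g(f, I) = -7 + I²
P(9)*g(8, -3) = (-3 - 1*9)*(-7 + (-3)²) = (-3 - 9)*(-7 + 9) = -12*2 = -24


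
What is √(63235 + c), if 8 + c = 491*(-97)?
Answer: 20*√39 ≈ 124.90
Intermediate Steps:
c = -47635 (c = -8 + 491*(-97) = -8 - 47627 = -47635)
√(63235 + c) = √(63235 - 47635) = √15600 = 20*√39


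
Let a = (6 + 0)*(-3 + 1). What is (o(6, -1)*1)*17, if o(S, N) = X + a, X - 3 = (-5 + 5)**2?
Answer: -153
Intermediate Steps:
X = 3 (X = 3 + (-5 + 5)**2 = 3 + 0**2 = 3 + 0 = 3)
a = -12 (a = 6*(-2) = -12)
o(S, N) = -9 (o(S, N) = 3 - 12 = -9)
(o(6, -1)*1)*17 = -9*1*17 = -9*17 = -153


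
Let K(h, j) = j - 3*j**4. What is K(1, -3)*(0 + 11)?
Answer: -2706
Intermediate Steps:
K(1, -3)*(0 + 11) = (-3 - 3*(-3)**4)*(0 + 11) = (-3 - 3*81)*11 = (-3 - 243)*11 = -246*11 = -2706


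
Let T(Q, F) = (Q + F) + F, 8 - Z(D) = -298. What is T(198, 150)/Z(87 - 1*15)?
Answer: 83/51 ≈ 1.6275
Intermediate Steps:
Z(D) = 306 (Z(D) = 8 - 1*(-298) = 8 + 298 = 306)
T(Q, F) = Q + 2*F (T(Q, F) = (F + Q) + F = Q + 2*F)
T(198, 150)/Z(87 - 1*15) = (198 + 2*150)/306 = (198 + 300)*(1/306) = 498*(1/306) = 83/51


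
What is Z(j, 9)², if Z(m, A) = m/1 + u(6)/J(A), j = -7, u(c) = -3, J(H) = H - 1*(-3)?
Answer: 841/16 ≈ 52.563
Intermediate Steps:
J(H) = 3 + H (J(H) = H + 3 = 3 + H)
Z(m, A) = m - 3/(3 + A) (Z(m, A) = m/1 - 3/(3 + A) = m*1 - 3/(3 + A) = m - 3/(3 + A))
Z(j, 9)² = ((-3 - 7*(3 + 9))/(3 + 9))² = ((-3 - 7*12)/12)² = ((-3 - 84)/12)² = ((1/12)*(-87))² = (-29/4)² = 841/16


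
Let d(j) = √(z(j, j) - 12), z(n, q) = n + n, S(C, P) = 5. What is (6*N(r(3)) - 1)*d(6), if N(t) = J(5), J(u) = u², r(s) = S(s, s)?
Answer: 0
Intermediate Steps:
r(s) = 5
z(n, q) = 2*n
N(t) = 25 (N(t) = 5² = 25)
d(j) = √(-12 + 2*j) (d(j) = √(2*j - 12) = √(-12 + 2*j))
(6*N(r(3)) - 1)*d(6) = (6*25 - 1)*√(-12 + 2*6) = (150 - 1)*√(-12 + 12) = 149*√0 = 149*0 = 0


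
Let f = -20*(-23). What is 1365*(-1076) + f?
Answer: -1468280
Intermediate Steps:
f = 460
1365*(-1076) + f = 1365*(-1076) + 460 = -1468740 + 460 = -1468280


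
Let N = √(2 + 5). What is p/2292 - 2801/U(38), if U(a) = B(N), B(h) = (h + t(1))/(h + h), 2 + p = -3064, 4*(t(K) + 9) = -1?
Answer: 239033641/480174 + 829096*√7/1257 ≈ 2242.9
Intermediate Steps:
N = √7 ≈ 2.6458
t(K) = -37/4 (t(K) = -9 + (¼)*(-1) = -9 - ¼ = -37/4)
p = -3066 (p = -2 - 3064 = -3066)
B(h) = (-37/4 + h)/(2*h) (B(h) = (h - 37/4)/(h + h) = (-37/4 + h)/((2*h)) = (-37/4 + h)*(1/(2*h)) = (-37/4 + h)/(2*h))
U(a) = √7*(-37 + 4*√7)/56 (U(a) = (-37 + 4*√7)/(8*(√7)) = (√7/7)*(-37 + 4*√7)/8 = √7*(-37 + 4*√7)/56)
p/2292 - 2801/U(38) = -3066/2292 - 2801/(½ - 37*√7/56) = -3066*1/2292 - 2801/(½ - 37*√7/56) = -511/382 - 2801/(½ - 37*√7/56)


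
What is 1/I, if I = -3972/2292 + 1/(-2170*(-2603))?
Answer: -1078865410/1869656619 ≈ -0.57704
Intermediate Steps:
I = -1869656619/1078865410 (I = -3972*1/2292 - 1/2170*(-1/2603) = -331/191 + 1/5648510 = -1869656619/1078865410 ≈ -1.7330)
1/I = 1/(-1869656619/1078865410) = -1078865410/1869656619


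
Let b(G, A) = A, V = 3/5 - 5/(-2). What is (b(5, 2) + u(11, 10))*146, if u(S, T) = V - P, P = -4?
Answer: 6643/5 ≈ 1328.6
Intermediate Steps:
V = 31/10 (V = 3*(⅕) - 5*(-½) = ⅗ + 5/2 = 31/10 ≈ 3.1000)
u(S, T) = 71/10 (u(S, T) = 31/10 - 1*(-4) = 31/10 + 4 = 71/10)
(b(5, 2) + u(11, 10))*146 = (2 + 71/10)*146 = (91/10)*146 = 6643/5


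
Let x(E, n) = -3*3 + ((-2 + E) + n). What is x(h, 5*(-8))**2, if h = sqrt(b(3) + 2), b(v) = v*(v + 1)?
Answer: (51 - sqrt(14))**2 ≈ 2233.4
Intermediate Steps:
b(v) = v*(1 + v)
h = sqrt(14) (h = sqrt(3*(1 + 3) + 2) = sqrt(3*4 + 2) = sqrt(12 + 2) = sqrt(14) ≈ 3.7417)
x(E, n) = -11 + E + n (x(E, n) = -9 + (-2 + E + n) = -11 + E + n)
x(h, 5*(-8))**2 = (-11 + sqrt(14) + 5*(-8))**2 = (-11 + sqrt(14) - 40)**2 = (-51 + sqrt(14))**2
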